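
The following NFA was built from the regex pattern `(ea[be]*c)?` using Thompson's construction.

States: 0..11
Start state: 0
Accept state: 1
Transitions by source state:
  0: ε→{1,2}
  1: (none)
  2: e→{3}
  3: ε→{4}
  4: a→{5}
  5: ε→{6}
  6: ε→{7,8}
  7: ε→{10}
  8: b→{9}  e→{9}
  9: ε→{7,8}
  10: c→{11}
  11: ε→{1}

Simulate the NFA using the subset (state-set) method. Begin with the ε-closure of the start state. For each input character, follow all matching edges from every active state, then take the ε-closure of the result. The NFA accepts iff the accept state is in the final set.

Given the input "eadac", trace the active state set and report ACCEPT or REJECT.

Answer: REJECT

Trace:
start: ε-closure({0}) = {0,1,2}
'e' @ 1: {3,4}
'a' @ 2: {5,6,7,8,10}
'd' @ 3: {}  — state set empty
rest 'ac' ignored (set empty)
after full input: {}  (accept=1 not in)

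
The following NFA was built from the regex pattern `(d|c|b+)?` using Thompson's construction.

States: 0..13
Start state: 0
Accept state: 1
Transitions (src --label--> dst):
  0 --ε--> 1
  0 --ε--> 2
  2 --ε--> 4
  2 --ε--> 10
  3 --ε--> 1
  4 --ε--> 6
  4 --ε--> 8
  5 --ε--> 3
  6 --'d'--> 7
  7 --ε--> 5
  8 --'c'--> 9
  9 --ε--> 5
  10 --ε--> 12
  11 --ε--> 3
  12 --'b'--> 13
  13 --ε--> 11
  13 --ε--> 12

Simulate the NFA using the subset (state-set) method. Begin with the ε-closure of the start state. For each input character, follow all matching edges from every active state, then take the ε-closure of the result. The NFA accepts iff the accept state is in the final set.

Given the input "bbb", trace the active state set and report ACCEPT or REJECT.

initial (ε-close {0}): {0,1,2,4,6,8,10,12}
'b' @ 1: {1,3,11,12,13}  [accepting]
'b' @ 2: {1,3,11,12,13}  [accepting]
'b' @ 3: {1,3,11,12,13}  [accepting]
end set {1,3,11,12,13} — state 1 in

Answer: ACCEPT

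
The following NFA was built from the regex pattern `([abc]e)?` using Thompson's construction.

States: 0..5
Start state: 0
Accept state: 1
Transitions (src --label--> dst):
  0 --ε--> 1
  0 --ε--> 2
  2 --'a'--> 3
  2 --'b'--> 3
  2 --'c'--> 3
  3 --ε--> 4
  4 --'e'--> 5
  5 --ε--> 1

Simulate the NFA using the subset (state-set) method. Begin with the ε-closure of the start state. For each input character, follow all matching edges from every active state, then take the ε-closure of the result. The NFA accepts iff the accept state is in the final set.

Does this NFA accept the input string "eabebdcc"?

Answer: REJECT

Trace:
initial (ε-close {0}): {0,1,2}
'e' @ 1: {}  — no active states
rest 'abebdcc' ignored (set empty)
end set {} — state 1 not in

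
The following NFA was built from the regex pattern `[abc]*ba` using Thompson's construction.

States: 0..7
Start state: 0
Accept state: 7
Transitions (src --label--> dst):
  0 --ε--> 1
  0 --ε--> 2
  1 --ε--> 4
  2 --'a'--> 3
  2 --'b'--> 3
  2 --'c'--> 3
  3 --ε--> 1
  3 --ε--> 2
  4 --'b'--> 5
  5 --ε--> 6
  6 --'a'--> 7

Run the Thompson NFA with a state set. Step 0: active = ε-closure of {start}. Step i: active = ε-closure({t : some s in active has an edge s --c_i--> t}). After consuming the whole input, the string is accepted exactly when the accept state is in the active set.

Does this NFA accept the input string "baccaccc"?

S₀ = ε-closure({0}) = {0,1,2,4}
'b' @ 1: {1,2,3,4,5,6}
'a' @ 2: {1,2,3,4,7}  (accept∈set)
'c' @ 3: {1,2,3,4}
'c' @ 4: {1,2,3,4}
'a' @ 5: {1,2,3,4}
'c' @ 6: {1,2,3,4}
'c' @ 7: {1,2,3,4}
'c' @ 8: {1,2,3,4}
end set {1,2,3,4} — state 7 not in

Answer: REJECT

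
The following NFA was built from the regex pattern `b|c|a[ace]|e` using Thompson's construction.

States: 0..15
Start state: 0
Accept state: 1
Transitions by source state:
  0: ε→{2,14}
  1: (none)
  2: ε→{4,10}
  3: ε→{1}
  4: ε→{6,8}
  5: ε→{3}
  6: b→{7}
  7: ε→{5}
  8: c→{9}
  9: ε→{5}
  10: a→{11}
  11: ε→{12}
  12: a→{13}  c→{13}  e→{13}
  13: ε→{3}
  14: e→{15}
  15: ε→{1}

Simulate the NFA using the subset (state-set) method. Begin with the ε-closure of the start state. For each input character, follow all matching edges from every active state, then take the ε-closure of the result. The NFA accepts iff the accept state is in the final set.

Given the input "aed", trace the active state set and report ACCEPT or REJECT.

Answer: REJECT

Trace:
initial (ε-close {0}): {0,2,4,6,8,10,14}
'a' @ 1: {11,12}
'e' @ 2: {1,3,13}  (accept∈set)
'd' @ 3: {}  — no active states
after full input: {}  (accept=1 not in)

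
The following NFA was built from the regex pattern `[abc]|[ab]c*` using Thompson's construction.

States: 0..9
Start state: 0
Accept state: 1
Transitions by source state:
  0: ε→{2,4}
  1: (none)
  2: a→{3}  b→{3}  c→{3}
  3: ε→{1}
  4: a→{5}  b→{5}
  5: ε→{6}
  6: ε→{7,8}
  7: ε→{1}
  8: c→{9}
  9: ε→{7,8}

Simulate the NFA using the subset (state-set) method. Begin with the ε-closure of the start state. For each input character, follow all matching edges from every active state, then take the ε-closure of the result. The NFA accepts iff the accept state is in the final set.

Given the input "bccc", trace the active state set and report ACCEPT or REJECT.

S₀ = ε-closure({0}) = {0,2,4}
'b' @ 1: {1,3,5,6,7,8}  [accepting]
'c' @ 2: {1,7,8,9}  [accepting]
'c' @ 3: {1,7,8,9}  [accepting]
'c' @ 4: {1,7,8,9}  [accepting]
final: {1,7,8,9}; accept 1 in set

Answer: ACCEPT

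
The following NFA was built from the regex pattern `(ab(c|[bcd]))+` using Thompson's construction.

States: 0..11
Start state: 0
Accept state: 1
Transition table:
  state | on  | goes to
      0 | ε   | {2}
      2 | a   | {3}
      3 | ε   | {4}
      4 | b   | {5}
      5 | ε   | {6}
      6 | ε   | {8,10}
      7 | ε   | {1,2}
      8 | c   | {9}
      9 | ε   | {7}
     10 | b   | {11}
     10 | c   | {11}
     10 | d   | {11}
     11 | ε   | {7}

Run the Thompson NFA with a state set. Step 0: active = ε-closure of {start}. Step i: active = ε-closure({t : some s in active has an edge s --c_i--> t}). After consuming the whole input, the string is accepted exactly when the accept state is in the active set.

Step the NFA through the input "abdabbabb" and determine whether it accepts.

S₀ = ε-closure({0}) = {0,2}
'a' @ 1: {3,4}
'b' @ 2: {5,6,8,10}
'd' @ 3: {1,2,7,11}  (accept∈set)
'a' @ 4: {3,4}
'b' @ 5: {5,6,8,10}
'b' @ 6: {1,2,7,11}  (accept∈set)
'a' @ 7: {3,4}
'b' @ 8: {5,6,8,10}
'b' @ 9: {1,2,7,11}  (accept∈set)
final: {1,2,7,11}; accept 1 in set

Answer: ACCEPT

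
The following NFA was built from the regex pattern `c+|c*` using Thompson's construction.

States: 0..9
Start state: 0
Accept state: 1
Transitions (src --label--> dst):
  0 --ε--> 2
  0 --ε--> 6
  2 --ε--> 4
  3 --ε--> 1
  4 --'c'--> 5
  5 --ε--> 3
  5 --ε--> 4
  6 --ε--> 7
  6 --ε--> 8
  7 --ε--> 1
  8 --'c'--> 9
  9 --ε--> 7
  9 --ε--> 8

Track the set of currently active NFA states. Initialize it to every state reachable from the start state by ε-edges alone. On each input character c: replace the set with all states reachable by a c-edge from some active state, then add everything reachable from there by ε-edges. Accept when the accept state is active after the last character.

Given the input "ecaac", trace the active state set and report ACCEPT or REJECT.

initial (ε-close {0}): {0,1,2,4,6,7,8}
'e' @ 1: {}  — state set empty
rest 'caac' ignored (set empty)
after full input: {}  (accept=1 not in)

Answer: REJECT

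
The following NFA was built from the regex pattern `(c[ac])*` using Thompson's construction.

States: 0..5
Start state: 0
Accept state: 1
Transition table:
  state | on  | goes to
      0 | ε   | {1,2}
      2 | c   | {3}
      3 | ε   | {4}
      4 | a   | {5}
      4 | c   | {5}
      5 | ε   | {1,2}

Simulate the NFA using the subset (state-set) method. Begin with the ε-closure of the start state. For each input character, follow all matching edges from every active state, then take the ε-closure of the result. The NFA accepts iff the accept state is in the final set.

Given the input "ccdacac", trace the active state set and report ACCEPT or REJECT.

Answer: REJECT

Steps:
initial (ε-close {0}): {0,1,2}
'c' @ 1: {3,4}
'c' @ 2: {1,2,5}  (accept∈set)
'd' @ 3: {}  — no active states
rest 'acac' ignored (set empty)
final: {}; accept 1 not in set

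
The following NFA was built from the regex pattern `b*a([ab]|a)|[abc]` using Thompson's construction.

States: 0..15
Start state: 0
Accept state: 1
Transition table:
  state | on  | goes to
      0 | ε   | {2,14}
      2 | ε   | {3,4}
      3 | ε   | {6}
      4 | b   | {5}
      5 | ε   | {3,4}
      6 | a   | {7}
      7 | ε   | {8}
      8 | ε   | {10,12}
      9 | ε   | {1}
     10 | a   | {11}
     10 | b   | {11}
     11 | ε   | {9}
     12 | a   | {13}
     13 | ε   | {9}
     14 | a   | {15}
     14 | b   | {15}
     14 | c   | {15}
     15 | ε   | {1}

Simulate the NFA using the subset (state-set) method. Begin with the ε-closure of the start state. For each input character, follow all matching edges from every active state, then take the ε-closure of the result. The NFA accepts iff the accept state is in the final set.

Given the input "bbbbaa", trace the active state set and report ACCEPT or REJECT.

Answer: ACCEPT

Steps:
initial (ε-close {0}): {0,2,3,4,6,14}
'b' @ 1: {1,3,4,5,6,15}  (accept∈set)
'b' @ 2: {3,4,5,6}
'b' @ 3: {3,4,5,6}
'b' @ 4: {3,4,5,6}
'a' @ 5: {7,8,10,12}
'a' @ 6: {1,9,11,13}  (accept∈set)
final: {1,9,11,13}; accept 1 in set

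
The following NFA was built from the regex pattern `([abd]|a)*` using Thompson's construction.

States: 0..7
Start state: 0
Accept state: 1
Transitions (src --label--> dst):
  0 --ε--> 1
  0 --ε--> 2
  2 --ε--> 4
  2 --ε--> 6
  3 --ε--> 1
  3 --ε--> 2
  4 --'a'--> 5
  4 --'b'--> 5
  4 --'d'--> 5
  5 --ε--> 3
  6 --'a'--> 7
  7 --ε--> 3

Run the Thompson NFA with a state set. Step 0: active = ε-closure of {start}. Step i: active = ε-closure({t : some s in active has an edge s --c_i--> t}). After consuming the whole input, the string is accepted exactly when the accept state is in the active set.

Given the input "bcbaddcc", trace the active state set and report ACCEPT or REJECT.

start: ε-closure({0}) = {0,1,2,4,6}
'b' @ 1: {1,2,3,4,5,6}  [accepting]
'c' @ 2: {}  — dead — no transitions
rest 'baddcc' ignored (set empty)
final: {}; accept 1 not in set

Answer: REJECT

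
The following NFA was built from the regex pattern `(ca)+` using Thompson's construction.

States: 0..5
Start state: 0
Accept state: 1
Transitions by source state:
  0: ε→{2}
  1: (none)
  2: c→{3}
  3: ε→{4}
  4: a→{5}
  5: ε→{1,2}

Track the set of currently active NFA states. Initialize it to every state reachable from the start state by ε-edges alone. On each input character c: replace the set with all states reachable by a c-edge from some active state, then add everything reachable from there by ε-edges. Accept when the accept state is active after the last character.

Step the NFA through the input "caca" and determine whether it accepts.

initial (ε-close {0}): {0,2}
'c' @ 1: {3,4}
'a' @ 2: {1,2,5}  ✓accept
'c' @ 3: {3,4}
'a' @ 4: {1,2,5}  ✓accept
end set {1,2,5} — state 1 in

Answer: ACCEPT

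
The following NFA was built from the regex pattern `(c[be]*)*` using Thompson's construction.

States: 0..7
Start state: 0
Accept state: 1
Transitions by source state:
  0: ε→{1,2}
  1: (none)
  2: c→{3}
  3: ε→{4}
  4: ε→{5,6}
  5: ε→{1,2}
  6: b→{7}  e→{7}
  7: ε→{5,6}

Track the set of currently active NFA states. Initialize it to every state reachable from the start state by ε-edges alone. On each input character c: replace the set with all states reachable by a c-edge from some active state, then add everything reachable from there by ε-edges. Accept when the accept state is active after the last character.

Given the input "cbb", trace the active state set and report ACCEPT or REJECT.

Answer: ACCEPT

Steps:
initial (ε-close {0}): {0,1,2}
'c' @ 1: {1,2,3,4,5,6}  (accept∈set)
'b' @ 2: {1,2,5,6,7}  (accept∈set)
'b' @ 3: {1,2,5,6,7}  (accept∈set)
final: {1,2,5,6,7}; accept 1 in set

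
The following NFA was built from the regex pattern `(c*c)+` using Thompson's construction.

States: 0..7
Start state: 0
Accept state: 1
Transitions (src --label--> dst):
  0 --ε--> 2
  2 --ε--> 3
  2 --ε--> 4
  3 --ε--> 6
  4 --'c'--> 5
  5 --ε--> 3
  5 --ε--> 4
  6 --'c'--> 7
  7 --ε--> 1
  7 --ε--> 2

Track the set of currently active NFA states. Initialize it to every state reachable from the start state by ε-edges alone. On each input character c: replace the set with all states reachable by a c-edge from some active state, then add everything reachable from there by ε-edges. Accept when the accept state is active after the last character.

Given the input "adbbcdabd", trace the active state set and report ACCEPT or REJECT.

Answer: REJECT

Steps:
S₀ = ε-closure({0}) = {0,2,3,4,6}
'a' @ 1: {}  — no active states
rest 'dbbcdabd' ignored (set empty)
after full input: {}  (accept=1 not in)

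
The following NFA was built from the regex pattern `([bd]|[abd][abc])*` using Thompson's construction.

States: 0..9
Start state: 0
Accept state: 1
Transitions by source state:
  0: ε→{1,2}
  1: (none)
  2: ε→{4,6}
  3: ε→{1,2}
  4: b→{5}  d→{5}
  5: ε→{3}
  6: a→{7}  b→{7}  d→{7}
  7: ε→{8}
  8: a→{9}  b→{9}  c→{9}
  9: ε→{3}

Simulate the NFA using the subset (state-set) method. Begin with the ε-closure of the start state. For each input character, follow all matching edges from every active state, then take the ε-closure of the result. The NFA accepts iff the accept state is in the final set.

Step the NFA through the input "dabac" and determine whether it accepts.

Answer: ACCEPT

Trace:
initial (ε-close {0}): {0,1,2,4,6}
'd' @ 1: {1,2,3,4,5,6,7,8}  [accepting]
'a' @ 2: {1,2,3,4,6,7,8,9}  [accepting]
'b' @ 3: {1,2,3,4,5,6,7,8,9}  [accepting]
'a' @ 4: {1,2,3,4,6,7,8,9}  [accepting]
'c' @ 5: {1,2,3,4,6,9}  [accepting]
after full input: {1,2,3,4,6,9}  (accept=1 in)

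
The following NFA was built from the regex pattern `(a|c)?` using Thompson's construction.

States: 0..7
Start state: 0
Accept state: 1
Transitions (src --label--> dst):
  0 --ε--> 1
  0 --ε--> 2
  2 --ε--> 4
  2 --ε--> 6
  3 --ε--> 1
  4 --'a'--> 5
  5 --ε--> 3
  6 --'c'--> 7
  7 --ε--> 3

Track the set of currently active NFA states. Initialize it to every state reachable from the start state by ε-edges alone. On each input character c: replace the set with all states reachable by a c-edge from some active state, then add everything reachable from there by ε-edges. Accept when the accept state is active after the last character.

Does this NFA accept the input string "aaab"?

start: ε-closure({0}) = {0,1,2,4,6}
'a' @ 1: {1,3,5}  ✓accept
'a' @ 2: {}  — dead — no transitions
rest 'ab' ignored (set empty)
final: {}; accept 1 not in set

Answer: REJECT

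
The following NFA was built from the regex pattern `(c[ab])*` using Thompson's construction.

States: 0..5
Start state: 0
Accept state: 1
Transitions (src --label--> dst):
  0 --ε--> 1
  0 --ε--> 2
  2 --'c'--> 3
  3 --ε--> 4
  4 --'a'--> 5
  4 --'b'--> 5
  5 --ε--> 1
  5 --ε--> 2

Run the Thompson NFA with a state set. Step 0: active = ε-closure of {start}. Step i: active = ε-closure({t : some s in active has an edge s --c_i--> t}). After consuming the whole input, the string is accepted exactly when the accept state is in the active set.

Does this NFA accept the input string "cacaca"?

S₀ = ε-closure({0}) = {0,1,2}
'c' @ 1: {3,4}
'a' @ 2: {1,2,5}  ✓accept
'c' @ 3: {3,4}
'a' @ 4: {1,2,5}  ✓accept
'c' @ 5: {3,4}
'a' @ 6: {1,2,5}  ✓accept
after full input: {1,2,5}  (accept=1 in)

Answer: ACCEPT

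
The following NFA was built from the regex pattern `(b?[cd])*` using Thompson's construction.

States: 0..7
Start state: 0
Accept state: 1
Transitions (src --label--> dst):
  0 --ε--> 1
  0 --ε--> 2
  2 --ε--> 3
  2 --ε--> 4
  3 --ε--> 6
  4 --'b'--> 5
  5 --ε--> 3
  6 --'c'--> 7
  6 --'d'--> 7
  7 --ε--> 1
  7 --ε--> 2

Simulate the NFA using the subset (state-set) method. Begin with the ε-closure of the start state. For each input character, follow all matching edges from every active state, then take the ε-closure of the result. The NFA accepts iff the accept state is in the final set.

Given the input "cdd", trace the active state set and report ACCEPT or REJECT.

S₀ = ε-closure({0}) = {0,1,2,3,4,6}
'c' @ 1: {1,2,3,4,6,7}  (accept∈set)
'd' @ 2: {1,2,3,4,6,7}  (accept∈set)
'd' @ 3: {1,2,3,4,6,7}  (accept∈set)
end set {1,2,3,4,6,7} — state 1 in

Answer: ACCEPT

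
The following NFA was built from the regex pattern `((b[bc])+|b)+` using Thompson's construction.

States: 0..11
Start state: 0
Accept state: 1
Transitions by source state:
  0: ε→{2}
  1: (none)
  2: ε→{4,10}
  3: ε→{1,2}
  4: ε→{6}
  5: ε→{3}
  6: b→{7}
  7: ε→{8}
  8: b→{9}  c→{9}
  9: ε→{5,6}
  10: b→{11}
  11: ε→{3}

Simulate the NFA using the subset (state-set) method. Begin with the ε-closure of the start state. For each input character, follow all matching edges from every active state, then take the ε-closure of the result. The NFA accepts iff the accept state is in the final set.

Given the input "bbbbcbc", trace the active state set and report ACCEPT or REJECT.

S₀ = ε-closure({0}) = {0,2,4,6,10}
'b' @ 1: {1,2,3,4,6,7,8,10,11}  (accept∈set)
'b' @ 2: {1,2,3,4,5,6,7,8,9,10,11}  (accept∈set)
'b' @ 3: {1,2,3,4,5,6,7,8,9,10,11}  (accept∈set)
'b' @ 4: {1,2,3,4,5,6,7,8,9,10,11}  (accept∈set)
'c' @ 5: {1,2,3,4,5,6,9,10}  (accept∈set)
'b' @ 6: {1,2,3,4,6,7,8,10,11}  (accept∈set)
'c' @ 7: {1,2,3,4,5,6,9,10}  (accept∈set)
end set {1,2,3,4,5,6,9,10} — state 1 in

Answer: ACCEPT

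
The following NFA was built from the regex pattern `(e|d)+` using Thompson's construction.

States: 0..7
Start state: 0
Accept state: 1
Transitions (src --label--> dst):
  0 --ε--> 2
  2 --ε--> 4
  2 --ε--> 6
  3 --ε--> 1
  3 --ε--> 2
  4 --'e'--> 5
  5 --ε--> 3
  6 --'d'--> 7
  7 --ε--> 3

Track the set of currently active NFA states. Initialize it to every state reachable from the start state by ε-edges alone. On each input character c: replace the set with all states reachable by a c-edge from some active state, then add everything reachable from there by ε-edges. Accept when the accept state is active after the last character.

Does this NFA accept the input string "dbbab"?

Answer: REJECT

Derivation:
S₀ = ε-closure({0}) = {0,2,4,6}
'd' @ 1: {1,2,3,4,6,7}  ✓accept
'b' @ 2: {}  — no active states
rest 'bab' ignored (set empty)
after full input: {}  (accept=1 not in)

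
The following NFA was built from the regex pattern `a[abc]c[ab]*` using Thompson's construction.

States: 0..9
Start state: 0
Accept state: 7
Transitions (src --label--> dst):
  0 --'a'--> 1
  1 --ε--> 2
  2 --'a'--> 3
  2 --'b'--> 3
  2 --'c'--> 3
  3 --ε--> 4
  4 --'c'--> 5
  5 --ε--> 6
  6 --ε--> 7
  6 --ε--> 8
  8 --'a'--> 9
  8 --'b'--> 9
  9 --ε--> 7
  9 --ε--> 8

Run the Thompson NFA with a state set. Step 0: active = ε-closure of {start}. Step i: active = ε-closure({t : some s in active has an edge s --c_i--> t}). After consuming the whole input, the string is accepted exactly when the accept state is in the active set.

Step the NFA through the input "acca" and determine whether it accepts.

Answer: ACCEPT

Trace:
initial (ε-close {0}): {0}
'a' @ 1: {1,2}
'c' @ 2: {3,4}
'c' @ 3: {5,6,7,8}  (accept∈set)
'a' @ 4: {7,8,9}  (accept∈set)
end set {7,8,9} — state 7 in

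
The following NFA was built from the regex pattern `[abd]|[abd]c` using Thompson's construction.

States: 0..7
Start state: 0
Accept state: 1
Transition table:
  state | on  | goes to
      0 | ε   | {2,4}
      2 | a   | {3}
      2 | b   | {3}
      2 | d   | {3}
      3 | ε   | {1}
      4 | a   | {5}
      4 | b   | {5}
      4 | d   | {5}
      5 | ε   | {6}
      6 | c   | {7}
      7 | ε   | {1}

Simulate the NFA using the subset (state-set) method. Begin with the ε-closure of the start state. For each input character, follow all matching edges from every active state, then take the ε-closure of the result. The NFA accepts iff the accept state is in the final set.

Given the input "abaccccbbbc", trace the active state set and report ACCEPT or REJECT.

S₀ = ε-closure({0}) = {0,2,4}
'a' @ 1: {1,3,5,6}  (accept∈set)
'b' @ 2: {}  — state set empty
rest 'accccbbbc' ignored (set empty)
after full input: {}  (accept=1 not in)

Answer: REJECT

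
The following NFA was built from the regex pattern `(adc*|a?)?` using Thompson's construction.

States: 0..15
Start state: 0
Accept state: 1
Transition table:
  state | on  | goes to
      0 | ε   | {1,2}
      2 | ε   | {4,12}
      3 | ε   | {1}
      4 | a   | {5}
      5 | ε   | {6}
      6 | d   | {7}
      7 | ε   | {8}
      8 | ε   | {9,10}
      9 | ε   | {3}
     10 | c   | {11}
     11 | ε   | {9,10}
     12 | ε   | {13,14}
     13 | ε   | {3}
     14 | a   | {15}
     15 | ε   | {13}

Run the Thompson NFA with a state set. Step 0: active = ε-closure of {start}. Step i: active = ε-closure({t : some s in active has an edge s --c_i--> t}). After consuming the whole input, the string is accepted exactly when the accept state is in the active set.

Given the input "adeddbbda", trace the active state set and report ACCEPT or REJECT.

Answer: REJECT

Steps:
start: ε-closure({0}) = {0,1,2,3,4,12,13,14}
'a' @ 1: {1,3,5,6,13,15}  (accept∈set)
'd' @ 2: {1,3,7,8,9,10}  (accept∈set)
'e' @ 3: {}  — no active states
rest 'ddbbda' ignored (set empty)
final: {}; accept 1 not in set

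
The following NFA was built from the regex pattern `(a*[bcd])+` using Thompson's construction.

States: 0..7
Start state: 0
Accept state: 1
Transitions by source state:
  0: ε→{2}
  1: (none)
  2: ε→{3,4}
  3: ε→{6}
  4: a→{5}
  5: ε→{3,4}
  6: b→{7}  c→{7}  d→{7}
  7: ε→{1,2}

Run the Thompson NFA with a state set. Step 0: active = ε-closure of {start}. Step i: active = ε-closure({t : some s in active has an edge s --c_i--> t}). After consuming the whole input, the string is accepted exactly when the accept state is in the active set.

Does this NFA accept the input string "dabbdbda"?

Answer: REJECT

Derivation:
initial (ε-close {0}): {0,2,3,4,6}
'd' @ 1: {1,2,3,4,6,7}  [accepting]
'a' @ 2: {3,4,5,6}
'b' @ 3: {1,2,3,4,6,7}  [accepting]
'b' @ 4: {1,2,3,4,6,7}  [accepting]
'd' @ 5: {1,2,3,4,6,7}  [accepting]
'b' @ 6: {1,2,3,4,6,7}  [accepting]
'd' @ 7: {1,2,3,4,6,7}  [accepting]
'a' @ 8: {3,4,5,6}
final: {3,4,5,6}; accept 1 not in set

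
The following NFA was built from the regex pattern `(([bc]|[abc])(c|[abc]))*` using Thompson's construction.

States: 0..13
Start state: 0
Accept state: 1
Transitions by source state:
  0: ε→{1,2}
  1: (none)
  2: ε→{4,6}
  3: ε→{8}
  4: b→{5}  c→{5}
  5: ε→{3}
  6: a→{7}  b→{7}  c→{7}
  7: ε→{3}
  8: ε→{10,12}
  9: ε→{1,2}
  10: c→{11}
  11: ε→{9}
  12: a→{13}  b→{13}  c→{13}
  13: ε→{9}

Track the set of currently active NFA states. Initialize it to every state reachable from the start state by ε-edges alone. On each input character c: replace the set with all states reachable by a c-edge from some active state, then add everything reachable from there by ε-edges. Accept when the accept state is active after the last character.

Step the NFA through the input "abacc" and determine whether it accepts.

initial (ε-close {0}): {0,1,2,4,6}
'a' @ 1: {3,7,8,10,12}
'b' @ 2: {1,2,4,6,9,13}  (accept∈set)
'a' @ 3: {3,7,8,10,12}
'c' @ 4: {1,2,4,6,9,11,13}  (accept∈set)
'c' @ 5: {3,5,7,8,10,12}
end set {3,5,7,8,10,12} — state 1 not in

Answer: REJECT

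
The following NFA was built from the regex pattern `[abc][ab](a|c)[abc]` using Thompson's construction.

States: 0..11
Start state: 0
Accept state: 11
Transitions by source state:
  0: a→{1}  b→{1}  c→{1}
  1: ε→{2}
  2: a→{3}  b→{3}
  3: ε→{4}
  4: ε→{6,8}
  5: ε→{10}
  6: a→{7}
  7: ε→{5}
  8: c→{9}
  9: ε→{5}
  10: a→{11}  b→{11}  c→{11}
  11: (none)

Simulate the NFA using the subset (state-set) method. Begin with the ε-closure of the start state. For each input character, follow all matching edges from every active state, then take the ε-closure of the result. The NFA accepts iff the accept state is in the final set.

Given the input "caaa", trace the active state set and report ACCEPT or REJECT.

start: ε-closure({0}) = {0}
'c' @ 1: {1,2}
'a' @ 2: {3,4,6,8}
'a' @ 3: {5,7,10}
'a' @ 4: {11}  ✓accept
end set {11} — state 11 in

Answer: ACCEPT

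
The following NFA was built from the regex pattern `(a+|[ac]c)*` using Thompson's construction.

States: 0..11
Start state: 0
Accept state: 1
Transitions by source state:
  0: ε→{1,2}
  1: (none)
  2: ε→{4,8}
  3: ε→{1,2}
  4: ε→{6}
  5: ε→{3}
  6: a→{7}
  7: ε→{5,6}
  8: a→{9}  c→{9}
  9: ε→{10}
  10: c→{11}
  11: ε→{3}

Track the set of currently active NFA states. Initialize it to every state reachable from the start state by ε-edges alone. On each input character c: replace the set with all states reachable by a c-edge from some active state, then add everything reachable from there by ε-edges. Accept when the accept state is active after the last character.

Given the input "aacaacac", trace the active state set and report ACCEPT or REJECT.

start: ε-closure({0}) = {0,1,2,4,6,8}
'a' @ 1: {1,2,3,4,5,6,7,8,9,10}  (accept∈set)
'a' @ 2: {1,2,3,4,5,6,7,8,9,10}  (accept∈set)
'c' @ 3: {1,2,3,4,6,8,9,10,11}  (accept∈set)
'a' @ 4: {1,2,3,4,5,6,7,8,9,10}  (accept∈set)
'a' @ 5: {1,2,3,4,5,6,7,8,9,10}  (accept∈set)
'c' @ 6: {1,2,3,4,6,8,9,10,11}  (accept∈set)
'a' @ 7: {1,2,3,4,5,6,7,8,9,10}  (accept∈set)
'c' @ 8: {1,2,3,4,6,8,9,10,11}  (accept∈set)
end set {1,2,3,4,6,8,9,10,11} — state 1 in

Answer: ACCEPT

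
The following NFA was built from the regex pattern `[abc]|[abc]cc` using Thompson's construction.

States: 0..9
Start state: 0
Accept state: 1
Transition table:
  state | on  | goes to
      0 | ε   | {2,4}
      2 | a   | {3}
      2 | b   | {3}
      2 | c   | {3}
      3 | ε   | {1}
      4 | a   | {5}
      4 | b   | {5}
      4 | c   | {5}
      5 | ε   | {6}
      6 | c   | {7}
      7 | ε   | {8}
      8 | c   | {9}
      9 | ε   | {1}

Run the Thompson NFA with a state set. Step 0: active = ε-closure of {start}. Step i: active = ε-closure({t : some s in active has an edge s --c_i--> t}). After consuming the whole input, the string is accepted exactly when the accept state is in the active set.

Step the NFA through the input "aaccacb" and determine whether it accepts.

Answer: REJECT

Steps:
initial (ε-close {0}): {0,2,4}
'a' @ 1: {1,3,5,6}  [accepting]
'a' @ 2: {}  — state set empty
rest 'ccacb' ignored (set empty)
after full input: {}  (accept=1 not in)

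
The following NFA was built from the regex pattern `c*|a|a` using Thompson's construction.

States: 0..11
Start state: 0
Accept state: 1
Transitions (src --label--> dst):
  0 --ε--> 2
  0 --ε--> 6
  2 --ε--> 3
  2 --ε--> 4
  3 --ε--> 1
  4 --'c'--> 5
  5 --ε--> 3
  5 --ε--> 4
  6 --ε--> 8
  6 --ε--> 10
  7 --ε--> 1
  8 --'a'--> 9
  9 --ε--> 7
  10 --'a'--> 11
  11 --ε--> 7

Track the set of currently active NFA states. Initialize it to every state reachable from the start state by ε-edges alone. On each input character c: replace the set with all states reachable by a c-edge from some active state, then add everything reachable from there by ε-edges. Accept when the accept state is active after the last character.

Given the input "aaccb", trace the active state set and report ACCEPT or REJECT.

Answer: REJECT

Trace:
initial (ε-close {0}): {0,1,2,3,4,6,8,10}
'a' @ 1: {1,7,9,11}  ✓accept
'a' @ 2: {}  — dead — no transitions
rest 'ccb' ignored (set empty)
final: {}; accept 1 not in set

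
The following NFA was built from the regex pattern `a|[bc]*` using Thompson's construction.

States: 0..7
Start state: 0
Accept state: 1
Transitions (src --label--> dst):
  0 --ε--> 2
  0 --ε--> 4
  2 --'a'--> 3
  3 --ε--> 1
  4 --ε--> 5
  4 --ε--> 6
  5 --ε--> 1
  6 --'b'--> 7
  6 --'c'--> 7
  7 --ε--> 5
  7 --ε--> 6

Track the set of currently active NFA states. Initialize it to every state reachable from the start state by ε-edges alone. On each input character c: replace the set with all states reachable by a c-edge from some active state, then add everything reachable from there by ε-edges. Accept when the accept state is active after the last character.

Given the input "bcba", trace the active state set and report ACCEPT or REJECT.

Answer: REJECT

Derivation:
start: ε-closure({0}) = {0,1,2,4,5,6}
'b' @ 1: {1,5,6,7}  ✓accept
'c' @ 2: {1,5,6,7}  ✓accept
'b' @ 3: {1,5,6,7}  ✓accept
'a' @ 4: {}  — state set empty
final: {}; accept 1 not in set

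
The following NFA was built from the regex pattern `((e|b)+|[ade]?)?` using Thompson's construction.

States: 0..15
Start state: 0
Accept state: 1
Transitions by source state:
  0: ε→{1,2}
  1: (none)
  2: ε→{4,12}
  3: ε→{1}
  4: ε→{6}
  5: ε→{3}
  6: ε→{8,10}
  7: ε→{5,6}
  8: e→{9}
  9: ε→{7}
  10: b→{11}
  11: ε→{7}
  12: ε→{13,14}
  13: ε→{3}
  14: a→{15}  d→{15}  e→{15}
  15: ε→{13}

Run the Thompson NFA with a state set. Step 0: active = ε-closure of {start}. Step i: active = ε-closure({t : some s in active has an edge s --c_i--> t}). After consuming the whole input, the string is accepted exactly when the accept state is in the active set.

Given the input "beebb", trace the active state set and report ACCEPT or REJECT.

initial (ε-close {0}): {0,1,2,3,4,6,8,10,12,13,14}
'b' @ 1: {1,3,5,6,7,8,10,11}  [accepting]
'e' @ 2: {1,3,5,6,7,8,9,10}  [accepting]
'e' @ 3: {1,3,5,6,7,8,9,10}  [accepting]
'b' @ 4: {1,3,5,6,7,8,10,11}  [accepting]
'b' @ 5: {1,3,5,6,7,8,10,11}  [accepting]
end set {1,3,5,6,7,8,10,11} — state 1 in

Answer: ACCEPT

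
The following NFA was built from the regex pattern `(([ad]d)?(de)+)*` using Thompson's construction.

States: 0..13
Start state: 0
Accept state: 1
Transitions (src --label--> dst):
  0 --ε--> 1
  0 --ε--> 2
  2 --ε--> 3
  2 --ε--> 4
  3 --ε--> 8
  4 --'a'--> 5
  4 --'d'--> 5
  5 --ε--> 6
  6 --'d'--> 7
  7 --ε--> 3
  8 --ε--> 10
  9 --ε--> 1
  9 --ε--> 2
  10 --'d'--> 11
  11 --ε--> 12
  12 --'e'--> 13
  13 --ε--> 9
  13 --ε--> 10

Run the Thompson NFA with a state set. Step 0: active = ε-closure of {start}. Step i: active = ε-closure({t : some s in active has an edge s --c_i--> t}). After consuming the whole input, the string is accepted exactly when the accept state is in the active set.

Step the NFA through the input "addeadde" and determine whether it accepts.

S₀ = ε-closure({0}) = {0,1,2,3,4,8,10}
'a' @ 1: {5,6}
'd' @ 2: {3,7,8,10}
'd' @ 3: {11,12}
'e' @ 4: {1,2,3,4,8,9,10,13}  ✓accept
'a' @ 5: {5,6}
'd' @ 6: {3,7,8,10}
'd' @ 7: {11,12}
'e' @ 8: {1,2,3,4,8,9,10,13}  ✓accept
end set {1,2,3,4,8,9,10,13} — state 1 in

Answer: ACCEPT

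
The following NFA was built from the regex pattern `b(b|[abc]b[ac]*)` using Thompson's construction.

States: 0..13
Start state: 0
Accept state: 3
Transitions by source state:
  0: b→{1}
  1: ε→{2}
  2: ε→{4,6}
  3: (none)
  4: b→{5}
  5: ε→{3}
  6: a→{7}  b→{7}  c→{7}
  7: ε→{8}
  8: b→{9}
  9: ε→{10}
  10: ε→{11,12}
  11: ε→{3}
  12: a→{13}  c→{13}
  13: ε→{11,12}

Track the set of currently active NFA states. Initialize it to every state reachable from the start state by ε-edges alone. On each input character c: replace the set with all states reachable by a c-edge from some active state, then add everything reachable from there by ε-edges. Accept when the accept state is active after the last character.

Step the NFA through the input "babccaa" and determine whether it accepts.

start: ε-closure({0}) = {0}
'b' @ 1: {1,2,4,6}
'a' @ 2: {7,8}
'b' @ 3: {3,9,10,11,12}  [accepting]
'c' @ 4: {3,11,12,13}  [accepting]
'c' @ 5: {3,11,12,13}  [accepting]
'a' @ 6: {3,11,12,13}  [accepting]
'a' @ 7: {3,11,12,13}  [accepting]
after full input: {3,11,12,13}  (accept=3 in)

Answer: ACCEPT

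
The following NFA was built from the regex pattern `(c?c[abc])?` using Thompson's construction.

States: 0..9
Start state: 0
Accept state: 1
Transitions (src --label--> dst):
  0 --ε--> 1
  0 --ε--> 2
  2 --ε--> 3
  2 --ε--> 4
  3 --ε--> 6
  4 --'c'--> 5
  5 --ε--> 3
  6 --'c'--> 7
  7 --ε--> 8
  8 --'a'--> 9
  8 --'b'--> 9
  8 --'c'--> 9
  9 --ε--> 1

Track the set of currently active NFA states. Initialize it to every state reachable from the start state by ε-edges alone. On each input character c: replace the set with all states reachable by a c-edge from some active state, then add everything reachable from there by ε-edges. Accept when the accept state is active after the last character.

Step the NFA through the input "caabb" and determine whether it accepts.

start: ε-closure({0}) = {0,1,2,3,4,6}
'c' @ 1: {3,5,6,7,8}
'a' @ 2: {1,9}  ✓accept
'a' @ 3: {}  — state set empty
rest 'bb' ignored (set empty)
end set {} — state 1 not in

Answer: REJECT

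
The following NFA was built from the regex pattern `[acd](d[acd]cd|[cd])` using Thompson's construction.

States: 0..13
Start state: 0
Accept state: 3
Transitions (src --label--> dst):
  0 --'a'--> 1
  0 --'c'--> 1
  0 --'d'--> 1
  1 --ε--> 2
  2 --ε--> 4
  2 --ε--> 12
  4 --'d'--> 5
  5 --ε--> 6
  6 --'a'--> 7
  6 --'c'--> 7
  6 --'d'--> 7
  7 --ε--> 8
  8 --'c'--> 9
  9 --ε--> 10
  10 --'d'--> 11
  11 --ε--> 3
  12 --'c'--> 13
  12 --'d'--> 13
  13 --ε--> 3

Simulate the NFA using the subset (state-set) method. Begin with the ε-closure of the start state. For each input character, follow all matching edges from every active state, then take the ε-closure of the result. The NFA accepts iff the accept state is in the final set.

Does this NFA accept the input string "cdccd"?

initial (ε-close {0}): {0}
'c' @ 1: {1,2,4,12}
'd' @ 2: {3,5,6,13}  [accepting]
'c' @ 3: {7,8}
'c' @ 4: {9,10}
'd' @ 5: {3,11}  [accepting]
final: {3,11}; accept 3 in set

Answer: ACCEPT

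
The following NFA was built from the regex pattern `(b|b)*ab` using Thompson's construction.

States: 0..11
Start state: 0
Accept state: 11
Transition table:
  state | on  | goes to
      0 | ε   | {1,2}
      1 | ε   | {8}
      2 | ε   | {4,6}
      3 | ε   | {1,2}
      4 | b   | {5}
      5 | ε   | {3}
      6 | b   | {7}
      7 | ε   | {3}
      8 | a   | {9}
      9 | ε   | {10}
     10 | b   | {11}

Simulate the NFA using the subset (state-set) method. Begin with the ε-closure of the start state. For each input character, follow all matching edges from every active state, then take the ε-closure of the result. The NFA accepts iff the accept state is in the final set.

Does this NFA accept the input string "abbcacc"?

Answer: REJECT

Trace:
initial (ε-close {0}): {0,1,2,4,6,8}
'a' @ 1: {9,10}
'b' @ 2: {11}  ✓accept
'b' @ 3: {}  — state set empty
rest 'cacc' ignored (set empty)
after full input: {}  (accept=11 not in)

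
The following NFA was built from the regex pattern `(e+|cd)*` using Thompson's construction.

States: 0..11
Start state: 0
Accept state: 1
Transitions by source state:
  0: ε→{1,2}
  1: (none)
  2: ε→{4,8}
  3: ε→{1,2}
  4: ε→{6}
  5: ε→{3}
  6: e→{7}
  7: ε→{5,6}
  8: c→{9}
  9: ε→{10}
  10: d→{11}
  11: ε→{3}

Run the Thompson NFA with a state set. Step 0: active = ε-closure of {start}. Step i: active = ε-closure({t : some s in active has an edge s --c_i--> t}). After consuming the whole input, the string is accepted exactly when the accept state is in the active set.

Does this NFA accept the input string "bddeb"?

Answer: REJECT

Derivation:
start: ε-closure({0}) = {0,1,2,4,6,8}
'b' @ 1: {}  — state set empty
rest 'ddeb' ignored (set empty)
end set {} — state 1 not in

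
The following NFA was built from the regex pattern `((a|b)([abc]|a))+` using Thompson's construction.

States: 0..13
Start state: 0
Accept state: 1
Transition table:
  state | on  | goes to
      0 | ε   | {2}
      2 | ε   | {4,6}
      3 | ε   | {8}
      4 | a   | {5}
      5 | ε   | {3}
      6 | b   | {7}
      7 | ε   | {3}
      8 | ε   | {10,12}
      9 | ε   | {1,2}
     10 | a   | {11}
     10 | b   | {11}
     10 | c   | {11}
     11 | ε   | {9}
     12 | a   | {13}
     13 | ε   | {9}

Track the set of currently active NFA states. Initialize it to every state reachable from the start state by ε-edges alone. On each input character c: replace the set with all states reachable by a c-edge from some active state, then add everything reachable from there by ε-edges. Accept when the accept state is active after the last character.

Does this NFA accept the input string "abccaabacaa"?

Answer: REJECT

Trace:
S₀ = ε-closure({0}) = {0,2,4,6}
'a' @ 1: {3,5,8,10,12}
'b' @ 2: {1,2,4,6,9,11}  [accepting]
'c' @ 3: {}  — dead — no transitions
rest 'caabacaa' ignored (set empty)
end set {} — state 1 not in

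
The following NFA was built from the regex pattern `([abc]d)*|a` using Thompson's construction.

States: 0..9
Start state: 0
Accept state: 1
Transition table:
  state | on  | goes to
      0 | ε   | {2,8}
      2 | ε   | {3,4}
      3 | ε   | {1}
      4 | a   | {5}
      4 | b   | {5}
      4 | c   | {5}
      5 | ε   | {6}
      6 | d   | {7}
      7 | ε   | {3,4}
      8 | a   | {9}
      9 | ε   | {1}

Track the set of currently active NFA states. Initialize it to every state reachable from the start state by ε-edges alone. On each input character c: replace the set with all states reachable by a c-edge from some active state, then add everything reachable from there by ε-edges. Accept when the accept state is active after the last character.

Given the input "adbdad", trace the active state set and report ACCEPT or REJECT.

start: ε-closure({0}) = {0,1,2,3,4,8}
'a' @ 1: {1,5,6,9}  ✓accept
'd' @ 2: {1,3,4,7}  ✓accept
'b' @ 3: {5,6}
'd' @ 4: {1,3,4,7}  ✓accept
'a' @ 5: {5,6}
'd' @ 6: {1,3,4,7}  ✓accept
after full input: {1,3,4,7}  (accept=1 in)

Answer: ACCEPT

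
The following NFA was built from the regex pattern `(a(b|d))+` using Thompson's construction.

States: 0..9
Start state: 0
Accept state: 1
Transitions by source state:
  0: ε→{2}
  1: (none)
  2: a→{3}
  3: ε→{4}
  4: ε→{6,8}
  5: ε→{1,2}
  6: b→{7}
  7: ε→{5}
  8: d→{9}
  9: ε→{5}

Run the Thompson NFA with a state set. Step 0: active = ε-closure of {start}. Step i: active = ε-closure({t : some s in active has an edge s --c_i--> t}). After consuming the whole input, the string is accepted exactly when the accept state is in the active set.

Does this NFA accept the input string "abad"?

Answer: ACCEPT

Trace:
initial (ε-close {0}): {0,2}
'a' @ 1: {3,4,6,8}
'b' @ 2: {1,2,5,7}  ✓accept
'a' @ 3: {3,4,6,8}
'd' @ 4: {1,2,5,9}  ✓accept
after full input: {1,2,5,9}  (accept=1 in)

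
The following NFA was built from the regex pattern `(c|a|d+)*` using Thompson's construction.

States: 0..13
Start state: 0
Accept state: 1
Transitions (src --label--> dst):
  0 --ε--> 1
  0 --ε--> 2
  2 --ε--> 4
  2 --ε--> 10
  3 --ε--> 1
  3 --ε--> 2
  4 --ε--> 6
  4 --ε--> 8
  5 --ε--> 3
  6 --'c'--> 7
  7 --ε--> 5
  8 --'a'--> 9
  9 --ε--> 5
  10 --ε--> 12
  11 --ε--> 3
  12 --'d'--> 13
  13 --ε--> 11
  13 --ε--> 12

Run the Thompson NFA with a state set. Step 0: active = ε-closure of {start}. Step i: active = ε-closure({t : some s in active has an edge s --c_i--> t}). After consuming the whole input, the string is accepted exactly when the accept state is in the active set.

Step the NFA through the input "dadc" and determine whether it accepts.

Answer: ACCEPT

Derivation:
S₀ = ε-closure({0}) = {0,1,2,4,6,8,10,12}
'd' @ 1: {1,2,3,4,6,8,10,11,12,13}  (accept∈set)
'a' @ 2: {1,2,3,4,5,6,8,9,10,12}  (accept∈set)
'd' @ 3: {1,2,3,4,6,8,10,11,12,13}  (accept∈set)
'c' @ 4: {1,2,3,4,5,6,7,8,10,12}  (accept∈set)
after full input: {1,2,3,4,5,6,7,8,10,12}  (accept=1 in)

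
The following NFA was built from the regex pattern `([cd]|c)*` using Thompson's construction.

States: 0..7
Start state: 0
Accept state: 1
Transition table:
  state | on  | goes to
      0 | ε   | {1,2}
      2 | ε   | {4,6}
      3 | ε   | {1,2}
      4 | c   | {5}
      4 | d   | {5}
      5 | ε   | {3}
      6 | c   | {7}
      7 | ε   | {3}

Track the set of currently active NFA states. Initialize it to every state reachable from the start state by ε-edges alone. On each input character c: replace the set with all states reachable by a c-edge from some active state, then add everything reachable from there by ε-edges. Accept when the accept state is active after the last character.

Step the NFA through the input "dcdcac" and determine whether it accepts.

Answer: REJECT

Trace:
initial (ε-close {0}): {0,1,2,4,6}
'd' @ 1: {1,2,3,4,5,6}  ✓accept
'c' @ 2: {1,2,3,4,5,6,7}  ✓accept
'd' @ 3: {1,2,3,4,5,6}  ✓accept
'c' @ 4: {1,2,3,4,5,6,7}  ✓accept
'a' @ 5: {}  — state set empty
rest 'c' ignored (set empty)
end set {} — state 1 not in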